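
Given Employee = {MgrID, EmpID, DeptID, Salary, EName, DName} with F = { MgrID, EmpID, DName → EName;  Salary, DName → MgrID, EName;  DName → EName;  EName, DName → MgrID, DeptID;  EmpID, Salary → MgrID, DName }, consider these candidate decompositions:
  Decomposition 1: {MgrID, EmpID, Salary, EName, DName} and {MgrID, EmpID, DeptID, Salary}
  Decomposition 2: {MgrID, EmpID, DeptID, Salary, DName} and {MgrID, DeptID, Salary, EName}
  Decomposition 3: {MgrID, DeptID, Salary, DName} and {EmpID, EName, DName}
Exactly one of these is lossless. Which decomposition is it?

Decomposition 1

Decomposition 1: common = {MgrID, EmpID, Salary}, closure = {MgrID, EmpID, DeptID, Salary, EName, DName} → lossless.
Decomposition 2: common = {MgrID, DeptID, Salary}, closure = {MgrID, DeptID, Salary} → lossy.
Decomposition 3: common = {DName}, closure = {MgrID, DeptID, EName, DName} → lossy.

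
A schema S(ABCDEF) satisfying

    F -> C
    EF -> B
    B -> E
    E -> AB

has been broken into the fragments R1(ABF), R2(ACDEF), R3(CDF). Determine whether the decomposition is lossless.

No

Chase test. Columns are ABCDEF; row i has aⱼ where attribute j ∈ Ri, else bᵢⱼ.
Initial tableau (one row per fragment):
  row 1: a1 a2 b13 b14 b15 a6
  row 2: a1 b22 a3 a4 a5 a6
  row 3: b31 b32 a3 a4 b35 a6
Rows 1 and 2 agree on F; apply F→C and equate their C entries.
No row becomes fully distinguished — the join is lossy.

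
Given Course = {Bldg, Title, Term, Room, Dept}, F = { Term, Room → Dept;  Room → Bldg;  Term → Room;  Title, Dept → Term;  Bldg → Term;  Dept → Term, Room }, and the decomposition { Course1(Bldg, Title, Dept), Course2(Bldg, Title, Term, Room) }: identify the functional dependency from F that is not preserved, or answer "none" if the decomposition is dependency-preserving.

none

Term, Room → Dept: restricted closure across fragments reaches Dept.
Room → Bldg lies within Course2.
Term → Room lies within Course2.
Title, Dept → Term: restricted closure across fragments reaches Term.
Bldg → Term lies within Course2.
Dept → Term, Room: restricted closure across fragments reaches Term, Room.
Every dependency is enforceable on the fragments, so the decomposition is dependency-preserving.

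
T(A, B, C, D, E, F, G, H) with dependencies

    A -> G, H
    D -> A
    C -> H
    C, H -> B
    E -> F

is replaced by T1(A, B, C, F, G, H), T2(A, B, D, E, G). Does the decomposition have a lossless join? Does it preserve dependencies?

lossy and not dependency-preserving

Lossless test: (A, B, G)⁺ = {A, B, G, H}, which is a superkey of neither fragment — lossy.
Dependency preservation: the restricted closure of {E} across the fragments never reaches {F}, so E → F cannot be enforced without a join — not preserved.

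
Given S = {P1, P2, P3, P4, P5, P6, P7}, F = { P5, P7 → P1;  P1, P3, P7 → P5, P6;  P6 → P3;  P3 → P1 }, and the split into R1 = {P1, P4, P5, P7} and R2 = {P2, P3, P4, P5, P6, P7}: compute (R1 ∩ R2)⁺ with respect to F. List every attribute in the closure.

R1 ∩ R2 = {P4, P5, P7}.
P5, P7 → P1 applies, adding P1
Closure: {P1, P4, P5, P7}.

P1, P4, P5, P7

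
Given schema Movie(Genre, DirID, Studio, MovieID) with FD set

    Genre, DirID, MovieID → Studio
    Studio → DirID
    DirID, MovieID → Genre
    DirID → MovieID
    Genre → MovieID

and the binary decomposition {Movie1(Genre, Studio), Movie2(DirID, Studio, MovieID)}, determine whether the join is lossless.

Yes

Common attributes: Movie1 ∩ Movie2 = {Studio}.
Closure of {Studio}: Studio → DirID applies, adding DirID; DirID → MovieID applies, adding MovieID; DirID, MovieID → Genre applies, adding Genre. So (Studio)⁺ = {Genre, DirID, Studio, MovieID}.
This closure contains every attribute of Movie1, so Movie1 ∩ Movie2 → Movie1. The join is lossless.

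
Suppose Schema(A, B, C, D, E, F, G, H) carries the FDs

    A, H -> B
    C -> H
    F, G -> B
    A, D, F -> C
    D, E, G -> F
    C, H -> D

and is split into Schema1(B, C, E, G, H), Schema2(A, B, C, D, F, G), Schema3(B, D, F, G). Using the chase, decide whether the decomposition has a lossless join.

Chase test. Columns are A, B, C, D, E, F, G, H; row i has aⱼ where attribute j ∈ Schemai, else bᵢⱼ.
Initial tableau (one row per fragment):
  row 1: b11 a2 a3 b14 a5 b16 a7 a8
  row 2: a1 a2 a3 a4 b25 a6 a7 b28
  row 3: b31 a2 b33 a4 b35 a6 a7 b38
Rows 1 and 2 agree on C; apply C→H and equate their H entries.
Rows 1 and 2 agree on C, H; apply C, H→D and equate their D entries.
No row becomes fully distinguished — the join is lossy.

No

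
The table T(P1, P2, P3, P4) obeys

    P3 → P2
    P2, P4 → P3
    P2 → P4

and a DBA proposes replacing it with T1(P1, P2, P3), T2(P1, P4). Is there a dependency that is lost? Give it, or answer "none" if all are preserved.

P2 → P4

Check P2 → P4: no single fragment contains all of {P2, P4}, and the restricted closure of {P2} across the fragments never reaches {P4}.
P3 → P2 is preserved.
P2, P4 → P3 is preserved.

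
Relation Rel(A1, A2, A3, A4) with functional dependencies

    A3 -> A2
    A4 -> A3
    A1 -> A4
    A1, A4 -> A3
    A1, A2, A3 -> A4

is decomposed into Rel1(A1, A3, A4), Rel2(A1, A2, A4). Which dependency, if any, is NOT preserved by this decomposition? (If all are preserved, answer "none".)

Check A3 → A2: no single fragment contains all of {A2, A3}, and the restricted closure of {A3} across the fragments never reaches {A2}.
A4 → A3 is preserved.
A1 → A4 is preserved.
A1, A4 → A3 is preserved.
A1, A2, A3 → A4 is preserved.

A3 -> A2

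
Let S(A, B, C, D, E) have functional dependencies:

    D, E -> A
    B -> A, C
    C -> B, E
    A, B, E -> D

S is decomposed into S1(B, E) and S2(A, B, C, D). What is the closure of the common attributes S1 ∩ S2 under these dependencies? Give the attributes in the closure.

S1 ∩ S2 = {B}.
B → A, C applies, adding A, C
C → B, E applies, adding E
A, B, E → D applies, adding D
Closure: {A, B, C, D, E}.

A, B, C, D, E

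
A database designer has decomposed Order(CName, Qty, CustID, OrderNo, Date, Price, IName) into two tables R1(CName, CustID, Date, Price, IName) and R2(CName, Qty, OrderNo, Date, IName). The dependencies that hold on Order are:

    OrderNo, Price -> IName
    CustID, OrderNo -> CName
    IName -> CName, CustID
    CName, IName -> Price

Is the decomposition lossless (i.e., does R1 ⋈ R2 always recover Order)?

Yes

Common attributes: R1 ∩ R2 = {CName, Date, IName}.
Closure of {CName, Date, IName}: IName → CName, CustID applies, adding CustID; CName, IName → Price applies, adding Price. So (CName, Date, IName)⁺ = {CName, CustID, Date, Price, IName}.
This closure contains every attribute of R1, so R1 ∩ R2 → R1. The join is lossless.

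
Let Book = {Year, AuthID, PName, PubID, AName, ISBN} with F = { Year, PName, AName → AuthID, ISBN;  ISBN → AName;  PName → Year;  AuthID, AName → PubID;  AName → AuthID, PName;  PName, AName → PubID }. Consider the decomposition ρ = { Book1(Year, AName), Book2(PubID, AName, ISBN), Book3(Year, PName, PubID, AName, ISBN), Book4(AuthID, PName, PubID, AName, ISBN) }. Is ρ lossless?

Yes

Chase test. Columns are Year, AuthID, PName, PubID, AName, ISBN; row i has aⱼ where attribute j ∈ Booki, else bᵢⱼ.
Initial tableau (one row per fragment):
  row 1: a1 b12 b13 b14 a5 b16
  row 2: b21 b22 b23 a4 a5 a6
  row 3: a1 b32 a3 a4 a5 a6
  row 4: b41 a2 a3 a4 a5 a6
Rows 3 and 4 agree on PName; apply PName→Year and equate their Year entries.
Rows 1 and 2 agree on AName; apply AName→AuthID, PName and equate their AuthID, PName entries.
Rows 1 and 3 agree on AName; apply AName→AuthID, PName and equate their AuthID, PName entries.
Rows 1 and 4 agree on AName; apply AName→AuthID, PName and equate their AuthID, PName entries.
Rows 1 and 2 agree on PName, AName; apply PName, AName→PubID and equate their PubID entries.
Rows 1 and 3 agree on Year, PName, AName; apply Year, PName, AName→AuthID, ISBN and equate their AuthID, ISBN entries.
Rows 1 and 2 agree on PName; apply PName→Year and equate their Year entries.
Row 1 is now all distinguished symbols — the join is lossless.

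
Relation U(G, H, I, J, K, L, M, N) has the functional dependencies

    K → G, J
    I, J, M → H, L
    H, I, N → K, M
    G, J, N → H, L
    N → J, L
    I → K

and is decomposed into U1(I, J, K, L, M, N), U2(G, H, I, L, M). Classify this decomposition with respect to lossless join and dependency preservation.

Lossless test: (I, L, M)⁺ = {G, H, I, J, K, L, M}, which contains all of one fragment — lossless.
Dependency preservation: the restricted closure of {K} across the fragments never reaches {G, J}, so K → G, J cannot be enforced without a join — not preserved.

lossless but not dependency-preserving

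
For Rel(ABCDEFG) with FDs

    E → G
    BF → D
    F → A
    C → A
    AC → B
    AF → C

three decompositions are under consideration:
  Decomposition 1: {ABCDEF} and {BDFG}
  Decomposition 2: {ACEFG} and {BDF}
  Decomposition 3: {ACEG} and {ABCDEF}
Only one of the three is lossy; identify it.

Decomposition 1

Decomposition 1: common = {BDF}, closure = {ABCDF} → lossy.
Decomposition 2: common = {F}, closure = {ABCDF} → lossless.
Decomposition 3: common = {ACE}, closure = {ABCEG} → lossless.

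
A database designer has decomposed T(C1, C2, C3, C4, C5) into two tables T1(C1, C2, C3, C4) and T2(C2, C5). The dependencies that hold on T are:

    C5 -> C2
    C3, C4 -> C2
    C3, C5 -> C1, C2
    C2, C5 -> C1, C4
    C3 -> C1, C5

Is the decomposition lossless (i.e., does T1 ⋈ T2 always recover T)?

Common attributes: T1 ∩ T2 = {C2}.
No dependency enlarges {C2}, so (C2)⁺ = {C2}.
The closure contains neither all of T1 = {C1, C2, C3, C4} nor all of T2 = {C2, C5}, so the common attributes are not a superkey of either fragment. The join is lossy.

No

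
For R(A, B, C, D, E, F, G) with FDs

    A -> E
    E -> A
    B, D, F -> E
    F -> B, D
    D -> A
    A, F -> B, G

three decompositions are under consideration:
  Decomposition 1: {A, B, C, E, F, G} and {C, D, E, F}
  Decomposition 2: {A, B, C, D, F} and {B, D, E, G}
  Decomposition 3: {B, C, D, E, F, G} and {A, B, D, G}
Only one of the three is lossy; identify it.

Decomposition 1: common = {C, E, F}, closure = {A, B, C, D, E, F, G} → lossless.
Decomposition 2: common = {B, D}, closure = {A, B, D, E} → lossy.
Decomposition 3: common = {B, D, G}, closure = {A, B, D, E, G} → lossless.

Decomposition 2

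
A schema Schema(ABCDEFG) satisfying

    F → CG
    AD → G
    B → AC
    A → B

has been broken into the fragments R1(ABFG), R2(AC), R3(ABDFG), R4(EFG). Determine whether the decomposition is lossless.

Chase test. Columns are ABCDEFG; row i has aⱼ where attribute j ∈ Ri, else bᵢⱼ.
Initial tableau (one row per fragment):
  row 1: a1 a2 b13 b14 b15 a6 a7
  row 2: a1 b22 a3 b24 b25 b26 b27
  row 3: a1 a2 b33 a4 b35 a6 a7
  row 4: b41 b42 b43 b44 a5 a6 a7
Rows 1 and 3 agree on F; apply F→CG and equate their CG entries.
Rows 1 and 4 agree on F; apply F→CG and equate their CG entries.
Rows 1 and 2 agree on A; apply A→B and equate their B entries.
Rows 1 and 2 agree on B; apply B→AC and equate their AC entries.
No row becomes fully distinguished — the join is lossy.

No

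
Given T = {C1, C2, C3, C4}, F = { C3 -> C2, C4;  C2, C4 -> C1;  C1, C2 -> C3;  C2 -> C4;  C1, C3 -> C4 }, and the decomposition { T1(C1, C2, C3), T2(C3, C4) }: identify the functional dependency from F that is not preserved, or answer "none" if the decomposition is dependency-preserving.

C3 → C2, C4: restricted closure across fragments reaches C2, C4.
C2, C4 → C1: restricted closure across fragments reaches C1.
C1, C2 → C3 lies within T1.
C2 → C4: restricted closure across fragments reaches C4.
C1, C3 → C4: restricted closure across fragments reaches C4.
Every dependency is enforceable on the fragments, so the decomposition is dependency-preserving.

none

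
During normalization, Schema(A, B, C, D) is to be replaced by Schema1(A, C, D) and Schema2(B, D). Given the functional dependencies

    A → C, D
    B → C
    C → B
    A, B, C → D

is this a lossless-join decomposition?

No

Common attributes: Schema1 ∩ Schema2 = {D}.
No dependency enlarges {D}, so (D)⁺ = {D}.
The closure contains neither all of Schema1 = {A, C, D} nor all of Schema2 = {B, D}, so the common attributes are not a superkey of either fragment. The join is lossy.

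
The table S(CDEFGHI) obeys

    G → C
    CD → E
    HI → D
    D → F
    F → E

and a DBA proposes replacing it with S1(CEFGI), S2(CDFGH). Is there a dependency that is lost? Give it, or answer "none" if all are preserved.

Check HI → D: no single fragment contains all of {DHI}, and the restricted closure of {HI} across the fragments never reaches {D}.
G → C is preserved.
CD → E is preserved.
D → F is preserved.
F → E is preserved.

HI → D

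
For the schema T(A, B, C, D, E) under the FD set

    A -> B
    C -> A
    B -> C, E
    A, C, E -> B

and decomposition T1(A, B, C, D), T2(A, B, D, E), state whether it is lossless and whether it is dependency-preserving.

Lossless test: (A, B, D)⁺ = {A, B, C, D, E}, which contains all of one fragment — lossless.
Dependency preservation: B → C, E; A, C, E → B are not contained in any single fragment, but the restricted closure of each left-hand side across the fragments still reaches the right-hand side; the remaining FDs each lie inside some fragment. All dependencies are preserved.

lossless and dependency-preserving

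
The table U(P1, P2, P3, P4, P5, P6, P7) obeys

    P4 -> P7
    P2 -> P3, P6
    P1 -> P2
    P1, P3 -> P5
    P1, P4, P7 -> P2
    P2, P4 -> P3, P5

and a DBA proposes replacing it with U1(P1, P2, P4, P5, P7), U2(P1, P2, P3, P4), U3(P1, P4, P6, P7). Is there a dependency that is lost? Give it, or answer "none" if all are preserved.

P2 -> P3, P6

Check P2 → P3, P6: no single fragment contains all of {P2, P3, P6}, and the restricted closure of {P2} across the fragments never reaches {P3, P6}.
P4 → P7 is preserved.
P1 → P2 is preserved.
P1, P3 → P5 is preserved.
P1, P4, P7 → P2 is preserved.
P2, P4 → P3, P5 is preserved.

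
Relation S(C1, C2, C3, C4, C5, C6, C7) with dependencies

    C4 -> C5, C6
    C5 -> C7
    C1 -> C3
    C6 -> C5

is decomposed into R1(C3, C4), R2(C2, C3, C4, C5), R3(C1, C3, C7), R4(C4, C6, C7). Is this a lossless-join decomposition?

Chase test. Columns are C1, C2, C3, C4, C5, C6, C7; row i has aⱼ where attribute j ∈ Ri, else bᵢⱼ.
Initial tableau (one row per fragment):
  row 1: b11 b12 a3 a4 b15 b16 b17
  row 2: b21 a2 a3 a4 a5 b26 b27
  row 3: a1 b32 a3 b34 b35 b36 a7
  row 4: b41 b42 b43 a4 b45 a6 a7
Rows 1 and 2 agree on C4; apply C4→C5, C6 and equate their C5, C6 entries.
Rows 1 and 4 agree on C4; apply C4→C5, C6 and equate their C5, C6 entries.
Rows 1 and 2 agree on C5; apply C5→C7 and equate their C7 entries.
Rows 1 and 4 agree on C5; apply C5→C7 and equate their C7 entries.
No row becomes fully distinguished — the join is lossy.

No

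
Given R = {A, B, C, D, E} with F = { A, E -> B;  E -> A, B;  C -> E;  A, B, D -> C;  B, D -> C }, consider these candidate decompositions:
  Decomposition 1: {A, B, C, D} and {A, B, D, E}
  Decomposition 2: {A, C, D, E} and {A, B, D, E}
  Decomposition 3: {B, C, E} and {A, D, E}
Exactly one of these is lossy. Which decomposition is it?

Decomposition 3

Decomposition 1: common = {A, B, D}, closure = {A, B, C, D, E} → lossless.
Decomposition 2: common = {A, D, E}, closure = {A, B, C, D, E} → lossless.
Decomposition 3: common = {E}, closure = {A, B, E} → lossy.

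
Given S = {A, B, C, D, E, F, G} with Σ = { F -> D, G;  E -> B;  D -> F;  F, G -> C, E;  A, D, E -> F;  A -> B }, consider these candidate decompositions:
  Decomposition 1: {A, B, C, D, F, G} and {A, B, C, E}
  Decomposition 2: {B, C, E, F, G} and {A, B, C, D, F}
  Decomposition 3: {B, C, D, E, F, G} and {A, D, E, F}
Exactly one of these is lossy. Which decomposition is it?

Decomposition 1: common = {A, B, C}, closure = {A, B, C} → lossy.
Decomposition 2: common = {B, C, F}, closure = {B, C, D, E, F, G} → lossless.
Decomposition 3: common = {D, E, F}, closure = {B, C, D, E, F, G} → lossless.

Decomposition 1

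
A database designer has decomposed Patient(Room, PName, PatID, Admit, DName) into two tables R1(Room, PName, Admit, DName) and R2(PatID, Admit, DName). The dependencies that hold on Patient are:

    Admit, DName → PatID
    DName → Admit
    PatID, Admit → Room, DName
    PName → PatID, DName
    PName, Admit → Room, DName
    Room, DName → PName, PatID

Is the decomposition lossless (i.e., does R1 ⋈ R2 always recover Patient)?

Yes

Common attributes: R1 ∩ R2 = {Admit, DName}.
Closure of {Admit, DName}: Admit, DName → PatID applies, adding PatID; PatID, Admit → Room, DName applies, adding Room; Room, DName → PName, PatID applies, adding PName. So (Admit, DName)⁺ = {Room, PName, PatID, Admit, DName}.
This closure contains every attribute of R1, so R1 ∩ R2 → R1. The join is lossless.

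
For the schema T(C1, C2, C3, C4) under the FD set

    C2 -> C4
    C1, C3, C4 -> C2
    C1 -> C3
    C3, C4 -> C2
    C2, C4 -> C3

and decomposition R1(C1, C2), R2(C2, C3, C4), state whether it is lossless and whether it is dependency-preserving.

Lossless test: (C2)⁺ = {C2, C3, C4}, which contains all of one fragment — lossless.
Dependency preservation: the restricted closure of {C1} across the fragments never reaches {C3}, so C1 → C3 cannot be enforced without a join — not preserved.

lossless but not dependency-preserving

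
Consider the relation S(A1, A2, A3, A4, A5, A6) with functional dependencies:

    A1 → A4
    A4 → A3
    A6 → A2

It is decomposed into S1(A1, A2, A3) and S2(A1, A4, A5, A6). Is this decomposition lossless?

Common attributes: S1 ∩ S2 = {A1}.
Closure of {A1}: A1 → A4 applies, adding A4; A4 → A3 applies, adding A3. So (A1)⁺ = {A1, A3, A4}.
The closure contains neither all of S1 = {A1, A2, A3} nor all of S2 = {A1, A4, A5, A6}, so the common attributes are not a superkey of either fragment. The join is lossy.

No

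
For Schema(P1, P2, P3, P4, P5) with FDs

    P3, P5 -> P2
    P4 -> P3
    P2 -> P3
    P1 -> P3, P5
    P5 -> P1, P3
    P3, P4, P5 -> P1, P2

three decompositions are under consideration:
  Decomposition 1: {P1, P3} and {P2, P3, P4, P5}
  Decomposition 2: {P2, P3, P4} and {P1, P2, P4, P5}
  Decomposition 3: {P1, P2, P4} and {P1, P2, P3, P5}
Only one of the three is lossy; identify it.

Decomposition 1

Decomposition 1: common = {P3}, closure = {P3} → lossy.
Decomposition 2: common = {P2, P4}, closure = {P2, P3, P4} → lossless.
Decomposition 3: common = {P1, P2}, closure = {P1, P2, P3, P5} → lossless.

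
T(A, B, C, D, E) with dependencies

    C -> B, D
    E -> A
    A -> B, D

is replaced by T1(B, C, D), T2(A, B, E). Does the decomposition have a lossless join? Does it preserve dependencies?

lossy and not dependency-preserving

Lossless test: (B)⁺ = {B}, which is a superkey of neither fragment — lossy.
Dependency preservation: the restricted closure of {A} across the fragments never reaches {B, D}, so A → B, D cannot be enforced without a join — not preserved.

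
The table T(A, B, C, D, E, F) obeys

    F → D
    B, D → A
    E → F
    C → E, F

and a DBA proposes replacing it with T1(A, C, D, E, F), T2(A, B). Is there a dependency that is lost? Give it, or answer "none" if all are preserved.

Check B, D → A: no single fragment contains all of {A, B, D}, and the restricted closure of {B, D} across the fragments never reaches {A}.
F → D is preserved.
E → F is preserved.
C → E, F is preserved.

B, D → A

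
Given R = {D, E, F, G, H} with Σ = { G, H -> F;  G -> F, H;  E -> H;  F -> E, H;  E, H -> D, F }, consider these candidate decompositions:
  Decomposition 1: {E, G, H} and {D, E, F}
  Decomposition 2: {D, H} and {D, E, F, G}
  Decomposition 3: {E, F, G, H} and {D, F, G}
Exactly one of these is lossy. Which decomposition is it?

Decomposition 2

Decomposition 1: common = {E}, closure = {D, E, F, H} → lossless.
Decomposition 2: common = {D}, closure = {D} → lossy.
Decomposition 3: common = {F, G}, closure = {D, E, F, G, H} → lossless.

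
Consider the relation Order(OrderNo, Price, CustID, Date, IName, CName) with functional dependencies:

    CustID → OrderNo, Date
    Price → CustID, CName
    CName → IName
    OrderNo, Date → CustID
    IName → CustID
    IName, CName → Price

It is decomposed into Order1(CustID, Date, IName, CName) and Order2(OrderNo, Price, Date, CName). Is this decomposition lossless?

Common attributes: Order1 ∩ Order2 = {Date, CName}.
Closure of {Date, CName}: CName → IName applies, adding IName; IName → CustID applies, adding CustID; IName, CName → Price applies, adding Price; CustID → OrderNo, Date applies, adding OrderNo. So (Date, CName)⁺ = {OrderNo, Price, CustID, Date, IName, CName}.
This closure contains every attribute of Order1, so Order1 ∩ Order2 → Order1. The join is lossless.

Yes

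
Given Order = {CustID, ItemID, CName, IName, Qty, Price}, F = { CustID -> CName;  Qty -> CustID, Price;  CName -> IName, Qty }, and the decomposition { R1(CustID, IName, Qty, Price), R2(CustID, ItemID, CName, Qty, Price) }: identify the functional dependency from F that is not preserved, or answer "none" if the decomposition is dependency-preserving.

CustID → CName lies within R2.
Qty → CustID, Price lies within R1.
CName → IName, Qty: restricted closure across fragments reaches IName, Qty.
Every dependency is enforceable on the fragments, so the decomposition is dependency-preserving.

none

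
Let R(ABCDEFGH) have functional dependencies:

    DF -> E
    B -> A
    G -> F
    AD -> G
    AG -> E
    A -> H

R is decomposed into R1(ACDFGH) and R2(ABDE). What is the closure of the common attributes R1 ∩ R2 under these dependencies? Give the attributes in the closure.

ADEFGH

R1 ∩ R2 = {AD}.
AD → G applies, adding G
AG → E applies, adding E
A → H applies, adding H
G → F applies, adding F
Closure: {ADEFGH}.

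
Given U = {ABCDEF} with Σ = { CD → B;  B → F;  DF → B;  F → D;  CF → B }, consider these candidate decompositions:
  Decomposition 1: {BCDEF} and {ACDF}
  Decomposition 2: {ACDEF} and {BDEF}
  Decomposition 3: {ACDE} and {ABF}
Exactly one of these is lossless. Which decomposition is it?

Decomposition 1: common = {CDF}, closure = {BCDF} → lossy.
Decomposition 2: common = {DEF}, closure = {BDEF} → lossless.
Decomposition 3: common = {A}, closure = {A} → lossy.

Decomposition 2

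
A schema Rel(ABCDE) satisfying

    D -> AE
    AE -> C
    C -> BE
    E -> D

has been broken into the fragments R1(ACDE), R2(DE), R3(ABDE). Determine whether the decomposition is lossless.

Chase test. Columns are ABCDE; row i has aⱼ where attribute j ∈ Ri, else bᵢⱼ.
Initial tableau (one row per fragment):
  row 1: a1 b12 a3 a4 a5
  row 2: b21 b22 b23 a4 a5
  row 3: a1 a2 b33 a4 a5
Rows 1 and 2 agree on D; apply D→AE and equate their AE entries.
Rows 1 and 2 agree on AE; apply AE→C and equate their C entries.
Rows 1 and 3 agree on AE; apply AE→C and equate their C entries.
Rows 1 and 2 agree on C; apply C→BE and equate their BE entries.
Rows 1 and 3 agree on C; apply C→BE and equate their BE entries.
Row 1 is now all distinguished symbols — the join is lossless.

Yes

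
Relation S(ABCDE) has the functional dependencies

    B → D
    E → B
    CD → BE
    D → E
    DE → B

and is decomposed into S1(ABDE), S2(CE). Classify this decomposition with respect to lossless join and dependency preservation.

Lossless test: (E)⁺ = {BDE}, which is a superkey of neither fragment — lossy.
Dependency preservation: CD → BE is not contained in any single fragment, but the restricted closure of its left-hand side across the fragments still reaches the right-hand side; the remaining FDs each lie inside some fragment. All dependencies are preserved.

lossy but dependency-preserving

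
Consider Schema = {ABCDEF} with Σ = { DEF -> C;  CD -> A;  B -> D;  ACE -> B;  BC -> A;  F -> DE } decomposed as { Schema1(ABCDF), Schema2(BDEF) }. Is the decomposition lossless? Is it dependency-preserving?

Lossless test: (BDF)⁺ = {ABCDEF}, which contains all of one fragment — lossless.
Dependency preservation: the restricted closure of {ACE} across the fragments never reaches {B}, so ACE → B cannot be enforced without a join — not preserved.

lossless but not dependency-preserving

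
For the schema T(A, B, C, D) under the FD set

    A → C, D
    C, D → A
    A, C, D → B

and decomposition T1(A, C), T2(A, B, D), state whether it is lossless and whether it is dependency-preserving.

lossless but not dependency-preserving

Lossless test: (A)⁺ = {A, B, C, D}, which contains all of one fragment — lossless.
Dependency preservation: the restricted closure of {C, D} across the fragments never reaches {A}, so C, D → A cannot be enforced without a join — not preserved.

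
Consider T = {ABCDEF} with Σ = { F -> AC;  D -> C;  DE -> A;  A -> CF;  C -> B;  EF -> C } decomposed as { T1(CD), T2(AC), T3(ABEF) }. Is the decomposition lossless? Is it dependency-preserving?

Lossless test (chase): Rows 2 and 3 agree on A; apply A→CF and equate their CF entries. Rows 1 and 2 agree on C; apply C→B and equate their B entries. Rows 1 and 3 agree on C; apply C→B and equate their B entries. No row becomes fully distinguished — the join is lossy.
Dependency preservation: the restricted closure of {DE} across the fragments never reaches {A}, so DE → A cannot be enforced without a join — not preserved.

lossy and not dependency-preserving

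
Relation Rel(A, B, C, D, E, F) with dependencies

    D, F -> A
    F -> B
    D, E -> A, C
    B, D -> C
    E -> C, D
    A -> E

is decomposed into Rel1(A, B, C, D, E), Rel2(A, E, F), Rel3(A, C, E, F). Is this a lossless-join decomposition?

Chase test. Columns are A, B, C, D, E, F; row i has aⱼ where attribute j ∈ Reli, else bᵢⱼ.
Initial tableau (one row per fragment):
  row 1: a1 a2 a3 a4 a5 b16
  row 2: a1 b22 b23 b24 a5 a6
  row 3: a1 b32 a3 b34 a5 a6
Rows 2 and 3 agree on F; apply F→B and equate their B entries.
Rows 1 and 2 agree on E; apply E→C, D and equate their C, D entries.
Rows 1 and 3 agree on E; apply E→C, D and equate their C, D entries.
No row becomes fully distinguished — the join is lossy.

No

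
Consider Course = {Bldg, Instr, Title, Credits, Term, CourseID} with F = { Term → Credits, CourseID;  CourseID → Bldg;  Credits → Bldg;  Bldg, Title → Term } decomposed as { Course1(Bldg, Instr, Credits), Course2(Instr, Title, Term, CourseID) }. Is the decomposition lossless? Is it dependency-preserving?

lossy and not dependency-preserving

Lossless test: (Instr)⁺ = {Instr}, which is a superkey of neither fragment — lossy.
Dependency preservation: the restricted closure of {Term} across the fragments never reaches {Credits, CourseID}, so Term → Credits, CourseID cannot be enforced without a join — not preserved.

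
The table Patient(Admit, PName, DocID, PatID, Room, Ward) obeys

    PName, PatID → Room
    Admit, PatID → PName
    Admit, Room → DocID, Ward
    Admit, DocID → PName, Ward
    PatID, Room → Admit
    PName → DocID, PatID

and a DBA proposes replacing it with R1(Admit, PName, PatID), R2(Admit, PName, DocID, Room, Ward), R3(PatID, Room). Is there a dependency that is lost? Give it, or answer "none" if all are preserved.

Check PatID, Room → Admit: no single fragment contains all of {Admit, PatID, Room}, and the restricted closure of {PatID, Room} across the fragments never reaches {Admit}.
PName, PatID → Room is preserved.
Admit, PatID → PName is preserved.
Admit, Room → DocID, Ward is preserved.
Admit, DocID → PName, Ward is preserved.
PName → DocID, PatID is preserved.

PatID, Room → Admit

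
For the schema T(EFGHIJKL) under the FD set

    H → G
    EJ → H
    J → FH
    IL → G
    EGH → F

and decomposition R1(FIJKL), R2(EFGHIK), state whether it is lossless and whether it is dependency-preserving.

lossy and not dependency-preserving

Lossless test: (FIK)⁺ = {FIK}, which is a superkey of neither fragment — lossy.
Dependency preservation: the restricted closure of {EJ} across the fragments never reaches {H}, so EJ → H cannot be enforced without a join — not preserved.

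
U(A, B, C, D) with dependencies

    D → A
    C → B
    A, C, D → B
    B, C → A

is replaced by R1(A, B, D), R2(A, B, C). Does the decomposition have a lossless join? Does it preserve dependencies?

Lossless test: (A, B)⁺ = {A, B}, which is a superkey of neither fragment — lossy.
Dependency preservation: A, C, D → B is not contained in any single fragment, but the restricted closure of its left-hand side across the fragments still reaches the right-hand side; the remaining FDs each lie inside some fragment. All dependencies are preserved.

lossy but dependency-preserving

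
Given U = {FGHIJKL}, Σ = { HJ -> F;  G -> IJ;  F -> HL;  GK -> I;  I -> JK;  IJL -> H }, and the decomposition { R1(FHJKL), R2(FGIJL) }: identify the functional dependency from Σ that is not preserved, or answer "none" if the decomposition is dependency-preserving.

Check I → JK: no single fragment contains all of {IJK}, and the restricted closure of {I} across the fragments never reaches {JK}.
HJ → F is preserved.
G → IJ is preserved.
F → HL is preserved.
GK → I is preserved.
IJL → H is preserved.

I -> JK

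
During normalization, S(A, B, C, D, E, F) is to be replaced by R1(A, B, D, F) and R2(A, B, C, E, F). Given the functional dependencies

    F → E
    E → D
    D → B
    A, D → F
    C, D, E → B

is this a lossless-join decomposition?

Yes

Common attributes: R1 ∩ R2 = {A, B, F}.
Closure of {A, B, F}: F → E applies, adding E; E → D applies, adding D. So (A, B, F)⁺ = {A, B, D, E, F}.
This closure contains every attribute of R1, so R1 ∩ R2 → R1. The join is lossless.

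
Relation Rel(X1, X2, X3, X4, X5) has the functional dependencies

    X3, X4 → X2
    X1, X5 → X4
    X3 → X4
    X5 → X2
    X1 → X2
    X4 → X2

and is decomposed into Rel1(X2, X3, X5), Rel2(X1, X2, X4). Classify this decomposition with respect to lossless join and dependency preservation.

lossy and not dependency-preserving

Lossless test: (X2)⁺ = {X2}, which is a superkey of neither fragment — lossy.
Dependency preservation: the restricted closure of {X1, X5} across the fragments never reaches {X4}, so X1, X5 → X4 cannot be enforced without a join — not preserved.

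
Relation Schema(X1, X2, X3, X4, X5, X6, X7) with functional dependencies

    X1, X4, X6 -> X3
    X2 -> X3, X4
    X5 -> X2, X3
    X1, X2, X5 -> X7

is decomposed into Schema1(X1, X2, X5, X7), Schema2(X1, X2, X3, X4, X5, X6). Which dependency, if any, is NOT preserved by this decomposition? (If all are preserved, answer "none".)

X1, X4, X6 → X3 lies within Schema2.
X2 → X3, X4 lies within Schema2.
X5 → X2, X3 lies within Schema2.
X1, X2, X5 → X7 lies within Schema1.
Every dependency is enforceable on the fragments, so the decomposition is dependency-preserving.

none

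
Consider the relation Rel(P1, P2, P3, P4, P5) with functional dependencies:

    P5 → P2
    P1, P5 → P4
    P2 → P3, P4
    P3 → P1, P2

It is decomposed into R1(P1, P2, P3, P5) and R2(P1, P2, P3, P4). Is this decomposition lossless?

Yes

Common attributes: R1 ∩ R2 = {P1, P2, P3}.
Closure of {P1, P2, P3}: P2 → P3, P4 applies, adding P4. So (P1, P2, P3)⁺ = {P1, P2, P3, P4}.
This closure contains every attribute of R2, so R1 ∩ R2 → R2. The join is lossless.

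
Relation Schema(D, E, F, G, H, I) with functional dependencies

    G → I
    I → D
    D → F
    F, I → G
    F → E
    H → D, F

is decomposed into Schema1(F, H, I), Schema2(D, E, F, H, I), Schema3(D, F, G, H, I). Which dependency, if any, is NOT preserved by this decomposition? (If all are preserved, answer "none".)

G → I lies within Schema3.
I → D lies within Schema2.
D → F lies within Schema2.
F, I → G lies within Schema3.
F → E lies within Schema2.
H → D, F lies within Schema2.
Every dependency is enforceable on the fragments, so the decomposition is dependency-preserving.

none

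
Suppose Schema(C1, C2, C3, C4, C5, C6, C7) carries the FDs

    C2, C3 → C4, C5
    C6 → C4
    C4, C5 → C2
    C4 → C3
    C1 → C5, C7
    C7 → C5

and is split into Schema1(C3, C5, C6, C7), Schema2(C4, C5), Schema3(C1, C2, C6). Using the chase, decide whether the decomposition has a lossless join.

No

Chase test. Columns are C1, C2, C3, C4, C5, C6, C7; row i has aⱼ where attribute j ∈ Schemai, else bᵢⱼ.
Initial tableau (one row per fragment):
  row 1: b11 b12 a3 b14 a5 a6 a7
  row 2: b21 b22 b23 a4 a5 b26 b27
  row 3: a1 a2 b33 b34 b35 a6 b37
Rows 1 and 3 agree on C6; apply C6→C4 and equate their C4 entries.
Rows 1 and 3 agree on C4; apply C4→C3 and equate their C3 entries.
No row becomes fully distinguished — the join is lossy.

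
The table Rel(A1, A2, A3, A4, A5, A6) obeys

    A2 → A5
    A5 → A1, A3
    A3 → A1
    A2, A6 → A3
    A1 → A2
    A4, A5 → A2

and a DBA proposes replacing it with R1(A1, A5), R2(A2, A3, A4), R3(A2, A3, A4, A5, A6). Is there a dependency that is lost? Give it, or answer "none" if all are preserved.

A2 → A5 lies within R3.
A5 → A1, A3: restricted closure across fragments reaches A1, A3.
A3 → A1: restricted closure across fragments reaches A1.
A2, A6 → A3 lies within R3.
A1 → A2: restricted closure across fragments reaches A2.
A4, A5 → A2 lies within R3.
Every dependency is enforceable on the fragments, so the decomposition is dependency-preserving.

none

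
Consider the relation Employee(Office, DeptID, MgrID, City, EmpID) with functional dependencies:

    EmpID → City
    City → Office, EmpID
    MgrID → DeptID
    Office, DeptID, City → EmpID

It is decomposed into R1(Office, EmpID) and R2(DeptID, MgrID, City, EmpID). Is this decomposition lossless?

Common attributes: R1 ∩ R2 = {EmpID}.
Closure of {EmpID}: EmpID → City applies, adding City; City → Office, EmpID applies, adding Office. So (EmpID)⁺ = {Office, City, EmpID}.
This closure contains every attribute of R1, so R1 ∩ R2 → R1. The join is lossless.

Yes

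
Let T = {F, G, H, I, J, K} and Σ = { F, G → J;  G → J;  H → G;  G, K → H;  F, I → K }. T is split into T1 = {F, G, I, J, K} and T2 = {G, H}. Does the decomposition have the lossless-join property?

Common attributes: T1 ∩ T2 = {G}.
Closure of {G}: G → J applies, adding J. So (G)⁺ = {G, J}.
The closure contains neither all of T1 = {F, G, I, J, K} nor all of T2 = {G, H}, so the common attributes are not a superkey of either fragment. The join is lossy.

No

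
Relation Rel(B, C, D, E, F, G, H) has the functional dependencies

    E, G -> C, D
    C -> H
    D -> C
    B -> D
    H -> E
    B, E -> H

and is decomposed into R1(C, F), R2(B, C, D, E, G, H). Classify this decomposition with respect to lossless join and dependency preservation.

lossy but dependency-preserving

Lossless test: (C)⁺ = {C, E, H}, which is a superkey of neither fragment — lossy.
Dependency preservation: every FD's attributes lie within a single fragment, so each can be enforced locally — preserved.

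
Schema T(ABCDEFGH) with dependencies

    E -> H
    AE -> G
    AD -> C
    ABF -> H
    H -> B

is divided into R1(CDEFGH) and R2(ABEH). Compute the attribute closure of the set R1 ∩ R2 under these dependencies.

BEH

R1 ∩ R2 = {EH}.
H → B applies, adding B
Closure: {BEH}.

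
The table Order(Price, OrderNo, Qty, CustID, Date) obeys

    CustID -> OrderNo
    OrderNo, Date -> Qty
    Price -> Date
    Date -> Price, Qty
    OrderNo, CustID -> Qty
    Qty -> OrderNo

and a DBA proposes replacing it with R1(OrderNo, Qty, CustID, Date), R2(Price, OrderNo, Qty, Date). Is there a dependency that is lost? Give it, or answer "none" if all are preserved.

CustID → OrderNo lies within R1.
OrderNo, Date → Qty lies within R1.
Price → Date lies within R2.
Date → Price, Qty lies within R2.
OrderNo, CustID → Qty lies within R1.
Qty → OrderNo lies within R1.
Every dependency is enforceable on the fragments, so the decomposition is dependency-preserving.

none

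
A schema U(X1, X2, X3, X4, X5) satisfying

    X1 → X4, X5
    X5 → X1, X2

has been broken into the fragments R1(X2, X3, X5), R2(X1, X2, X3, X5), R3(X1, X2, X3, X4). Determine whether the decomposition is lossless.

Yes

Chase test. Columns are X1, X2, X3, X4, X5; row i has aⱼ where attribute j ∈ Ri, else bᵢⱼ.
Initial tableau (one row per fragment):
  row 1: b11 a2 a3 b14 a5
  row 2: a1 a2 a3 b24 a5
  row 3: a1 a2 a3 a4 b35
Rows 2 and 3 agree on X1; apply X1→X4, X5 and equate their X4, X5 entries.
Rows 1 and 2 agree on X5; apply X5→X1, X2 and equate their X1, X2 entries.
Rows 1 and 2 agree on X1; apply X1→X4, X5 and equate their X4, X5 entries.
Row 1 is now all distinguished symbols — the join is lossless.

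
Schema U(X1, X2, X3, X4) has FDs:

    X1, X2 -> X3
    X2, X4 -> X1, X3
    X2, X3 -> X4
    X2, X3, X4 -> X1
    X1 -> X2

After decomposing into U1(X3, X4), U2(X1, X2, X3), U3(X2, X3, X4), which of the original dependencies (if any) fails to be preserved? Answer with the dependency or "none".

X1, X2 → X3 lies within U2.
X2, X4 → X1, X3: restricted closure across fragments reaches X1, X3.
X2, X3 → X4 lies within U3.
X2, X3, X4 → X1: restricted closure across fragments reaches X1.
X1 → X2 lies within U2.
Every dependency is enforceable on the fragments, so the decomposition is dependency-preserving.

none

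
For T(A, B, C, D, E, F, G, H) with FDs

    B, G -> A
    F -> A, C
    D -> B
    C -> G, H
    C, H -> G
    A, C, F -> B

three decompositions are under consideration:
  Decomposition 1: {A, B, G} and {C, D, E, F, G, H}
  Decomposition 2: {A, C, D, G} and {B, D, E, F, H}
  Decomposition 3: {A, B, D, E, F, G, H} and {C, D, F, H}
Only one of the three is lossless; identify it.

Decomposition 3

Decomposition 1: common = {G}, closure = {G} → lossy.
Decomposition 2: common = {D}, closure = {B, D} → lossy.
Decomposition 3: common = {D, F, H}, closure = {A, B, C, D, F, G, H} → lossless.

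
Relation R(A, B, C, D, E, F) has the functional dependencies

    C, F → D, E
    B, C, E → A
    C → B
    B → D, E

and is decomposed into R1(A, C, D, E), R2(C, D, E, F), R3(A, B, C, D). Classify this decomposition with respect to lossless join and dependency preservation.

lossless but not dependency-preserving

Lossless test (chase): Rows 1 and 2 agree on C; apply C→B and equate their B entries. Rows 1 and 3 agree on C; apply C→B and equate their B entries. Rows 1 and 3 agree on B; apply B→D, E and equate their D, E entries. Rows 1 and 2 agree on B, C, E; apply B, C, E→A and equate their A entries. Row 2 is now all distinguished symbols — the join is lossless.
Dependency preservation: the restricted closure of {B} across the fragments never reaches {D, E}, so B → D, E cannot be enforced without a join — not preserved.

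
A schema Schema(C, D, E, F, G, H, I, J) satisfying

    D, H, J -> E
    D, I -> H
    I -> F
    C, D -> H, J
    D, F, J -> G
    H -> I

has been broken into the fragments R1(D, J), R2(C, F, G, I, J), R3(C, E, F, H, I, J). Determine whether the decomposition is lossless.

Chase test. Columns are C, D, E, F, G, H, I, J; row i has aⱼ where attribute j ∈ Ri, else bᵢⱼ.
Initial tableau (one row per fragment):
  row 1: b11 a2 b13 b14 b15 b16 b17 a8
  row 2: a1 b22 b23 a4 a5 b26 a7 a8
  row 3: a1 b32 a3 a4 b35 a6 a7 a8
No row becomes fully distinguished — the join is lossy.

No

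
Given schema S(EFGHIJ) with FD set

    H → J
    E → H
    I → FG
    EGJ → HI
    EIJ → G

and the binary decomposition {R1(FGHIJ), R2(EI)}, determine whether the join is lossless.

Common attributes: R1 ∩ R2 = {I}.
Closure of {I}: I → FG applies, adding FG. So (I)⁺ = {FGI}.
The closure contains neither all of R1 = {FGHIJ} nor all of R2 = {EI}, so the common attributes are not a superkey of either fragment. The join is lossy.

No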